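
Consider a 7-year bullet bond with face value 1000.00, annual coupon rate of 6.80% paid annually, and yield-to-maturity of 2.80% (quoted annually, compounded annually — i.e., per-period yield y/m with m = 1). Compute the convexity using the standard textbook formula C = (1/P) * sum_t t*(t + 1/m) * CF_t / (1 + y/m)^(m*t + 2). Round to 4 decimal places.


Coupon per period c = face * coupon_rate / m = 68.000000
Periods per year m = 1; per-period yield y/m = 0.028000
Number of cashflows N = 7
Cashflows (t years, CF_t, discount factor 1/(1+y/m)^(m*t), PV):
  t = 1.0000: CF_t = 68.000000, DF = 0.972763, PV = 66.147860
  t = 2.0000: CF_t = 68.000000, DF = 0.946267, PV = 64.346167
  t = 3.0000: CF_t = 68.000000, DF = 0.920493, PV = 62.593548
  t = 4.0000: CF_t = 68.000000, DF = 0.895422, PV = 60.888665
  t = 5.0000: CF_t = 68.000000, DF = 0.871033, PV = 59.230219
  t = 6.0000: CF_t = 68.000000, DF = 0.847308, PV = 57.616945
  t = 7.0000: CF_t = 1068.000000, DF = 0.824230, PV = 880.277193
Price P = sum_t PV_t = 1251.100597
Convexity numerator sum_t t*(t + 1/m) * CF_t / (1+y/m)^(m*t + 2):
  t = 1.0000: term = 125.187096
  t = 2.0000: term = 365.331992
  t = 3.0000: term = 710.762630
  t = 4.0000: term = 1152.338894
  t = 5.0000: term = 1681.428347
  t = 6.0000: term = 2289.882963
  t = 7.0000: term = 46646.734646
Convexity = (1/P) * sum = 52971.666566 / 1251.100597 = 42.340054

Answer: Convexity = 42.3401


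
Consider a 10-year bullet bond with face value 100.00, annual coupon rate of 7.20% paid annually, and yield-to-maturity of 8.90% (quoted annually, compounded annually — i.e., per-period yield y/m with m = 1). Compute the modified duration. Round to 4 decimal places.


Answer: Modified duration = 6.6963

Derivation:
Coupon per period c = face * coupon_rate / m = 7.200000
Periods per year m = 1; per-period yield y/m = 0.089000
Number of cashflows N = 10
Cashflows (t years, CF_t, discount factor 1/(1+y/m)^(m*t), PV):
  t = 1.0000: CF_t = 7.200000, DF = 0.918274, PV = 6.611570
  t = 2.0000: CF_t = 7.200000, DF = 0.843226, PV = 6.071231
  t = 3.0000: CF_t = 7.200000, DF = 0.774313, PV = 5.575051
  t = 4.0000: CF_t = 7.200000, DF = 0.711031, PV = 5.119423
  t = 5.0000: CF_t = 7.200000, DF = 0.652921, PV = 4.701031
  t = 6.0000: CF_t = 7.200000, DF = 0.599560, PV = 4.316833
  t = 7.0000: CF_t = 7.200000, DF = 0.550560, PV = 3.964034
  t = 8.0000: CF_t = 7.200000, DF = 0.505565, PV = 3.640068
  t = 9.0000: CF_t = 7.200000, DF = 0.464247, PV = 3.342578
  t = 10.0000: CF_t = 107.200000, DF = 0.426306, PV = 45.699978
Price P = sum_t PV_t = 89.041795
First compute Macaulay numerator sum_t t * PV_t:
  t * PV_t at t = 1.0000: 6.611570
  t * PV_t at t = 2.0000: 12.142461
  t * PV_t at t = 3.0000: 16.725153
  t * PV_t at t = 4.0000: 20.477690
  t * PV_t at t = 5.0000: 23.505154
  t * PV_t at t = 6.0000: 25.900996
  t * PV_t at t = 7.0000: 27.748236
  t * PV_t at t = 8.0000: 29.120541
  t * PV_t at t = 9.0000: 30.083204
  t * PV_t at t = 10.0000: 456.999777
Macaulay duration D = 649.314784 / 89.041795 = 7.292247
Modified duration = D / (1 + y/m) = 7.292247 / (1 + 0.089000) = 6.696278


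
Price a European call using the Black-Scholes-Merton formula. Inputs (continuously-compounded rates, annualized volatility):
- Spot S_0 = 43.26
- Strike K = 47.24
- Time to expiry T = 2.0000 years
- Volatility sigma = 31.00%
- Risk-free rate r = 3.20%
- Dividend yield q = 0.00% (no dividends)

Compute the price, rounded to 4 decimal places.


d1 = (ln(S/K) + (r - q + 0.5*sigma^2) * T) / (sigma * sqrt(T)) = 0.16443068
d2 = d1 - sigma * sqrt(T) = -0.27397553
exp(-rT) = 0.93800500; exp(-qT) = 1.00000000
C = S_0 * exp(-qT) * N(d1) - K * exp(-rT) * N(d2)
N(d1) = 0.56530394; N(d2) = 0.39205171
C = 43.2600 * 1.00000000 * 0.56530394 - 47.2400 * 0.93800500 * 0.39205171 = 7.0827

Answer: Price = 7.0827


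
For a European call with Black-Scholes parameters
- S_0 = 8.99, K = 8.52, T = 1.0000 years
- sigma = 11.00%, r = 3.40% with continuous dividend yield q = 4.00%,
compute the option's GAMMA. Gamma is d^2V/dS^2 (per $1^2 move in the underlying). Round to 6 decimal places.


d1 = 0.4886046149; d2 = 0.3786046149
phi(d1) = 0.3540540237; exp(-qT) = 0.9607894392; exp(-rT) = 0.9665715046
Gamma = exp(-qT) * phi(d1) / (S * sigma * sqrt(T)) = 0.9607894392 * 0.3540540237 / (8.9900 * 0.1100 * 1.0000000000) = 0.343990

Answer: Gamma = 0.343990


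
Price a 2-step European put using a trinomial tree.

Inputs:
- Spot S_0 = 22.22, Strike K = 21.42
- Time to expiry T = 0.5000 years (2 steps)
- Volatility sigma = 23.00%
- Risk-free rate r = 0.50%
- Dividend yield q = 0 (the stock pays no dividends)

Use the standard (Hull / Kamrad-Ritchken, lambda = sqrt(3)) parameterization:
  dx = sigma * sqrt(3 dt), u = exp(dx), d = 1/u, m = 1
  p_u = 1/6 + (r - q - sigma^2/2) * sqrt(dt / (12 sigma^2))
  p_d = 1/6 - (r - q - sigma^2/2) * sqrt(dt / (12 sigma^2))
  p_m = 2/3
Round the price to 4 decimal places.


Answer: Price = V(0,0) = 0.9801

Derivation:
dt = T/N = 0.250000; dx = sigma*sqrt(3*dt) = 0.199186
u = exp(dx) = 1.220409; d = 1/u = 0.819398
p_u = 0.153206, p_m = 0.666667, p_d = 0.180128
Discount per step: exp(-r*dt) = 0.998751
Stock lattice S(k, j) with j the centered position index:
  k=0: S(0,+0) = 22.2200
  k=1: S(1,-1) = 18.2070; S(1,+0) = 22.2200; S(1,+1) = 27.1175
  k=2: S(2,-2) = 14.9188; S(2,-1) = 18.2070; S(2,+0) = 22.2200; S(2,+1) = 27.1175; S(2,+2) = 33.0944
Terminal payoffs V(N, j) = max(K - S_T, 0):
  V(2,-2) = 6.501216; V(2,-1) = 3.212985; V(2,+0) = 0.000000; V(2,+1) = 0.000000; V(2,+2) = 0.000000
Backward induction: V(k, j) = exp(-r*dt) * [p_u * V(k+1, j+1) + p_m * V(k+1, j) + p_d * V(k+1, j-1)]
  V(1,-1) = exp(-r*dt) * [p_u*0.000000 + p_m*3.212985 + p_d*6.501216] = 3.308901
  V(1,+0) = exp(-r*dt) * [p_u*0.000000 + p_m*0.000000 + p_d*3.212985] = 0.578025
  V(1,+1) = exp(-r*dt) * [p_u*0.000000 + p_m*0.000000 + p_d*0.000000] = 0.000000
  V(0,+0) = exp(-r*dt) * [p_u*0.000000 + p_m*0.578025 + p_d*3.308901] = 0.980149


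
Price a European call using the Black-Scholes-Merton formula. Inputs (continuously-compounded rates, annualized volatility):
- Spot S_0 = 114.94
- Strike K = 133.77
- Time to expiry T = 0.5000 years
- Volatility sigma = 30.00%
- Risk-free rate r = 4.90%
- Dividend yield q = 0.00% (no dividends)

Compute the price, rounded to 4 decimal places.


d1 = (ln(S/K) + (r - q + 0.5*sigma^2) * T) / (sigma * sqrt(T)) = -0.49361547
d2 = d1 - sigma * sqrt(T) = -0.70574751
exp(-rT) = 0.97579769; exp(-qT) = 1.00000000
C = S_0 * exp(-qT) * N(d1) - K * exp(-rT) * N(d2)
N(d1) = 0.31078889; N(d2) = 0.24017259
C = 114.9400 * 1.00000000 * 0.31078889 - 133.7700 * 0.97579769 * 0.24017259 = 4.3718

Answer: Price = 4.3718


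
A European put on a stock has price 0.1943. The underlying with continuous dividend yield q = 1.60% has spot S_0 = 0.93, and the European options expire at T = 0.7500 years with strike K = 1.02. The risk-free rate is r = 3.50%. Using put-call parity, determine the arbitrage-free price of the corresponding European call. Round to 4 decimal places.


Put-call parity: C - P = S_0 * exp(-qT) - K * exp(-rT).
S_0 * exp(-qT) = 0.9300 * 0.98807171 = 0.91890669
K * exp(-rT) = 1.0200 * 0.97409154 = 0.99357337
C = P + S*exp(-qT) - K*exp(-rT)
C = 0.1943 + 0.91890669 - 0.99357337 = 0.1196

Answer: Call price = 0.1196


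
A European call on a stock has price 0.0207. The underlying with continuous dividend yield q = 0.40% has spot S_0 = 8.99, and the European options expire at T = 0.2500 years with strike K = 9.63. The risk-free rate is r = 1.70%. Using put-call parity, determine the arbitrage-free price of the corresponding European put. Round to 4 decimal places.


Answer: Put price = 0.6288

Derivation:
Put-call parity: C - P = S_0 * exp(-qT) - K * exp(-rT).
S_0 * exp(-qT) = 8.9900 * 0.99900050 = 8.98101449
K * exp(-rT) = 9.6300 * 0.99575902 = 9.58915935
P = C - S*exp(-qT) + K*exp(-rT)
P = 0.0207 - 8.98101449 + 9.58915935 = 0.6288


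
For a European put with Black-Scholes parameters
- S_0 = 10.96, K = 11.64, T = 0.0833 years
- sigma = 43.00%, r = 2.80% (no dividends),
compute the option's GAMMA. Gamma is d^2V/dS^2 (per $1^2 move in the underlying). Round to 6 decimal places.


Answer: Gamma = 0.270293

Derivation:
d1 = -0.4041858269; d2 = -0.5282913062
phi(d1) = 0.3676508293; exp(-qT) = 1.0000000000; exp(-rT) = 0.9976703179
Gamma = exp(-qT) * phi(d1) / (S * sigma * sqrt(T)) = 1.0000000000 * 0.3676508293 / (10.9600 * 0.4300 * 0.2886173938) = 0.270293


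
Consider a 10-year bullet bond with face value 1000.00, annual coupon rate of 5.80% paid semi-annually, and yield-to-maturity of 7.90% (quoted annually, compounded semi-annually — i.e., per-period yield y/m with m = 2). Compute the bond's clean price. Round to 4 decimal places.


Coupon per period c = face * coupon_rate / m = 29.000000
Periods per year m = 2; per-period yield y/m = 0.039500
Number of cashflows N = 20
Cashflows (t years, CF_t, discount factor 1/(1+y/m)^(m*t), PV):
  t = 0.5000: CF_t = 29.000000, DF = 0.962001, PV = 27.898028
  t = 1.0000: CF_t = 29.000000, DF = 0.925446, PV = 26.837930
  t = 1.5000: CF_t = 29.000000, DF = 0.890280, PV = 25.818114
  t = 2.0000: CF_t = 29.000000, DF = 0.856450, PV = 24.837051
  t = 2.5000: CF_t = 29.000000, DF = 0.823906, PV = 23.893267
  t = 3.0000: CF_t = 29.000000, DF = 0.792598, PV = 22.985345
  t = 3.5000: CF_t = 29.000000, DF = 0.762480, PV = 22.111924
  t = 4.0000: CF_t = 29.000000, DF = 0.733507, PV = 21.271693
  t = 4.5000: CF_t = 29.000000, DF = 0.705634, PV = 20.463389
  t = 5.0000: CF_t = 29.000000, DF = 0.678821, PV = 19.685800
  t = 5.5000: CF_t = 29.000000, DF = 0.653026, PV = 18.937758
  t = 6.0000: CF_t = 29.000000, DF = 0.628212, PV = 18.218142
  t = 6.5000: CF_t = 29.000000, DF = 0.604340, PV = 17.525870
  t = 7.0000: CF_t = 29.000000, DF = 0.581376, PV = 16.859904
  t = 7.5000: CF_t = 29.000000, DF = 0.559284, PV = 16.219243
  t = 8.0000: CF_t = 29.000000, DF = 0.538032, PV = 15.602928
  t = 8.5000: CF_t = 29.000000, DF = 0.517587, PV = 15.010032
  t = 9.0000: CF_t = 29.000000, DF = 0.497919, PV = 14.439665
  t = 9.5000: CF_t = 29.000000, DF = 0.478999, PV = 13.890971
  t = 10.0000: CF_t = 1029.000000, DF = 0.460798, PV = 474.160641
Price P = sum_t PV_t = 856.667693

Answer: Price = 856.6677


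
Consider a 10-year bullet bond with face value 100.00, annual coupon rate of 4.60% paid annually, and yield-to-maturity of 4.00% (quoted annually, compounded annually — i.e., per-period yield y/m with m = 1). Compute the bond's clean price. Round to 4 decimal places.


Answer: Price = 104.8665

Derivation:
Coupon per period c = face * coupon_rate / m = 4.600000
Periods per year m = 1; per-period yield y/m = 0.040000
Number of cashflows N = 10
Cashflows (t years, CF_t, discount factor 1/(1+y/m)^(m*t), PV):
  t = 1.0000: CF_t = 4.600000, DF = 0.961538, PV = 4.423077
  t = 2.0000: CF_t = 4.600000, DF = 0.924556, PV = 4.252959
  t = 3.0000: CF_t = 4.600000, DF = 0.888996, PV = 4.089383
  t = 4.0000: CF_t = 4.600000, DF = 0.854804, PV = 3.932099
  t = 5.0000: CF_t = 4.600000, DF = 0.821927, PV = 3.780865
  t = 6.0000: CF_t = 4.600000, DF = 0.790315, PV = 3.635447
  t = 7.0000: CF_t = 4.600000, DF = 0.759918, PV = 3.495622
  t = 8.0000: CF_t = 4.600000, DF = 0.730690, PV = 3.361175
  t = 9.0000: CF_t = 4.600000, DF = 0.702587, PV = 3.231899
  t = 10.0000: CF_t = 104.600000, DF = 0.675564, PV = 70.664012
Price P = sum_t PV_t = 104.866537


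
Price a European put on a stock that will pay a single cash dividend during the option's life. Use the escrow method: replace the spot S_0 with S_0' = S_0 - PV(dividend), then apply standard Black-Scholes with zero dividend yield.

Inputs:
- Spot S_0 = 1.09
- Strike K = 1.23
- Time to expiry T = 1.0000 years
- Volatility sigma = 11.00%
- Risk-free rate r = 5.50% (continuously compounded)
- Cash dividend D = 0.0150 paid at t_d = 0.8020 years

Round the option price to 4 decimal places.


Answer: Price = 0.1055

Derivation:
PV(D) = D * exp(-r * t_d) = 0.0150 * 0.95684870 = 0.01435273
S_0' = S_0 - PV(D) = 1.0900 - 0.01435273 = 1.07564727
d1 = (ln(S_0'/K) + (r + sigma^2/2)*T) / (sigma*sqrt(T)) = -0.66401434
d2 = d1 - sigma*sqrt(T) = -0.77401434
exp(-rT) = 0.94648515
N(-d1) = 0.74665943; N(-d2) = 0.78053885
P = K * exp(-rT) * N(-d2) - S_0' * N(-d1) = 1.2300 * 0.94648515 * 0.78053885 - 1.07564727 * 0.74665943 = 0.1055


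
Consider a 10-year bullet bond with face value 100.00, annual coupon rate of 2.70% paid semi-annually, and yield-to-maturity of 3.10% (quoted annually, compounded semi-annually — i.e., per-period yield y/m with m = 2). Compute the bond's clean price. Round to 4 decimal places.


Coupon per period c = face * coupon_rate / m = 1.350000
Periods per year m = 2; per-period yield y/m = 0.015500
Number of cashflows N = 20
Cashflows (t years, CF_t, discount factor 1/(1+y/m)^(m*t), PV):
  t = 0.5000: CF_t = 1.350000, DF = 0.984737, PV = 1.329394
  t = 1.0000: CF_t = 1.350000, DF = 0.969706, PV = 1.309103
  t = 1.5000: CF_t = 1.350000, DF = 0.954905, PV = 1.289122
  t = 2.0000: CF_t = 1.350000, DF = 0.940330, PV = 1.269445
  t = 2.5000: CF_t = 1.350000, DF = 0.925977, PV = 1.250069
  t = 3.0000: CF_t = 1.350000, DF = 0.911844, PV = 1.230989
  t = 3.5000: CF_t = 1.350000, DF = 0.897926, PV = 1.212200
  t = 4.0000: CF_t = 1.350000, DF = 0.884220, PV = 1.193698
  t = 4.5000: CF_t = 1.350000, DF = 0.870724, PV = 1.175478
  t = 5.0000: CF_t = 1.350000, DF = 0.857434, PV = 1.157536
  t = 5.5000: CF_t = 1.350000, DF = 0.844347, PV = 1.139868
  t = 6.0000: CF_t = 1.350000, DF = 0.831459, PV = 1.122470
  t = 6.5000: CF_t = 1.350000, DF = 0.818768, PV = 1.105337
  t = 7.0000: CF_t = 1.350000, DF = 0.806271, PV = 1.088466
  t = 7.5000: CF_t = 1.350000, DF = 0.793964, PV = 1.071852
  t = 8.0000: CF_t = 1.350000, DF = 0.781846, PV = 1.055492
  t = 8.5000: CF_t = 1.350000, DF = 0.769912, PV = 1.039382
  t = 9.0000: CF_t = 1.350000, DF = 0.758161, PV = 1.023517
  t = 9.5000: CF_t = 1.350000, DF = 0.746589, PV = 1.007895
  t = 10.0000: CF_t = 101.350000, DF = 0.735193, PV = 74.511825
Price P = sum_t PV_t = 96.583137

Answer: Price = 96.5831


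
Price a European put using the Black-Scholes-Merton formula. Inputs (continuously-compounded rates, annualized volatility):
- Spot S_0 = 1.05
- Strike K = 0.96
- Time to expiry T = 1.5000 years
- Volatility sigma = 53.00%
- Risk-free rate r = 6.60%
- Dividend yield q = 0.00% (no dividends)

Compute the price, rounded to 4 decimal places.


Answer: Price = 0.1638

Derivation:
d1 = (ln(S/K) + (r - q + 0.5*sigma^2) * T) / (sigma * sqrt(T)) = 0.61512566
d2 = d1 - sigma * sqrt(T) = -0.03398912
exp(-rT) = 0.90574271; exp(-qT) = 1.00000000
P = K * exp(-rT) * N(-d2) - S_0 * exp(-qT) * N(-d1)
N(-d1) = 0.26923587; N(-d2) = 0.51355709
P = 0.9600 * 0.90574271 * 0.51355709 - 1.0500 * 1.00000000 * 0.26923587 = 0.1638


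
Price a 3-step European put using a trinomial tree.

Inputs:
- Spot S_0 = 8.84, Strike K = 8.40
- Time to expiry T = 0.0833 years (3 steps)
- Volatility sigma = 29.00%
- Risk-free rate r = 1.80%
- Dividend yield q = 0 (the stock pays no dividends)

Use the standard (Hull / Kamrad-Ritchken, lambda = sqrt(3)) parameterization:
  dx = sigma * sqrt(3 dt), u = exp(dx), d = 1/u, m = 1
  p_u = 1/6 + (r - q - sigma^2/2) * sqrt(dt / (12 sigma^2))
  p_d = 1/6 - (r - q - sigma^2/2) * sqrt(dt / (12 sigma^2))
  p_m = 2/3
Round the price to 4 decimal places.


dt = T/N = 0.027767; dx = sigma*sqrt(3*dt) = 0.083699
u = exp(dx) = 1.087302; d = 1/u = 0.919708
p_u = 0.162677, p_m = 0.666667, p_d = 0.170656
Discount per step: exp(-r*dt) = 0.999500
Stock lattice S(k, j) with j the centered position index:
  k=0: S(0,+0) = 8.8400
  k=1: S(1,-1) = 8.1302; S(1,+0) = 8.8400; S(1,+1) = 9.6117
  k=2: S(2,-2) = 7.4774; S(2,-1) = 8.1302; S(2,+0) = 8.8400; S(2,+1) = 9.6117; S(2,+2) = 10.4509
  k=3: S(3,-3) = 6.8770; S(3,-2) = 7.4774; S(3,-1) = 8.1302; S(3,+0) = 8.8400; S(3,+1) = 9.6117; S(3,+2) = 10.4509; S(3,+3) = 11.3632
Terminal payoffs V(N, j) = max(K - S_T, 0):
  V(3,-3) = 1.522950; V(3,-2) = 0.922573; V(3,-1) = 0.269781; V(3,+0) = 0.000000; V(3,+1) = 0.000000; V(3,+2) = 0.000000; V(3,+3) = 0.000000
Backward induction: V(k, j) = exp(-r*dt) * [p_u * V(k+1, j+1) + p_m * V(k+1, j) + p_d * V(k+1, j-1)]
  V(2,-2) = exp(-r*dt) * [p_u*0.269781 + p_m*0.922573 + p_d*1.522950] = 0.918377
  V(2,-1) = exp(-r*dt) * [p_u*0.000000 + p_m*0.269781 + p_d*0.922573] = 0.337128
  V(2,+0) = exp(-r*dt) * [p_u*0.000000 + p_m*0.000000 + p_d*0.269781] = 0.046017
  V(2,+1) = exp(-r*dt) * [p_u*0.000000 + p_m*0.000000 + p_d*0.000000] = 0.000000
  V(2,+2) = exp(-r*dt) * [p_u*0.000000 + p_m*0.000000 + p_d*0.000000] = 0.000000
  V(1,-1) = exp(-r*dt) * [p_u*0.046017 + p_m*0.337128 + p_d*0.918377] = 0.388770
  V(1,+0) = exp(-r*dt) * [p_u*0.000000 + p_m*0.046017 + p_d*0.337128] = 0.088167
  V(1,+1) = exp(-r*dt) * [p_u*0.000000 + p_m*0.000000 + p_d*0.046017] = 0.007849
  V(0,+0) = exp(-r*dt) * [p_u*0.007849 + p_m*0.088167 + p_d*0.388770] = 0.126337

Answer: Price = V(0,0) = 0.1263


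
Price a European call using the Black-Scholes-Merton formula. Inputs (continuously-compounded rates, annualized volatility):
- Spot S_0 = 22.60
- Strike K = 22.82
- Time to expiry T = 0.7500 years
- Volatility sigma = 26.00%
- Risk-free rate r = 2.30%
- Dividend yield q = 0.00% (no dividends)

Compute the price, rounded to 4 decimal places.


Answer: Price = 2.1045

Derivation:
d1 = (ln(S/K) + (r - q + 0.5*sigma^2) * T) / (sigma * sqrt(T)) = 0.14616982
d2 = d1 - sigma * sqrt(T) = -0.07899679
exp(-rT) = 0.98289793; exp(-qT) = 1.00000000
C = S_0 * exp(-qT) * N(d1) - K * exp(-rT) * N(d2)
N(d1) = 0.55810633; N(d2) = 0.46851759
C = 22.6000 * 1.00000000 * 0.55810633 - 22.8200 * 0.98289793 * 0.46851759 = 2.1045


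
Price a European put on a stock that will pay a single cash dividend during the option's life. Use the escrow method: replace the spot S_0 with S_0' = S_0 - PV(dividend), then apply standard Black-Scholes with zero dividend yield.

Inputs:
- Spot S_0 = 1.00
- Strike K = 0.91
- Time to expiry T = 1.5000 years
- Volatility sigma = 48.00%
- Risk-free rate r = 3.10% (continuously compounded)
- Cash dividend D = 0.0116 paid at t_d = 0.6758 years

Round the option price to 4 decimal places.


Answer: Price = 0.1597

Derivation:
PV(D) = D * exp(-r * t_d) = 0.0116 * 0.97926812 = 0.01135951
S_0' = S_0 - PV(D) = 1.0000 - 0.01135951 = 0.98864049
d1 = (ln(S_0'/K) + (r + sigma^2/2)*T) / (sigma*sqrt(T)) = 0.51402909
d2 = d1 - sigma*sqrt(T) = -0.07384845
exp(-rT) = 0.95456456
N(-d1) = 0.30361583; N(-d2) = 0.52943451
P = K * exp(-rT) * N(-d2) - S_0' * N(-d1) = 0.9100 * 0.95456456 * 0.52943451 - 0.98864049 * 0.30361583 = 0.1597


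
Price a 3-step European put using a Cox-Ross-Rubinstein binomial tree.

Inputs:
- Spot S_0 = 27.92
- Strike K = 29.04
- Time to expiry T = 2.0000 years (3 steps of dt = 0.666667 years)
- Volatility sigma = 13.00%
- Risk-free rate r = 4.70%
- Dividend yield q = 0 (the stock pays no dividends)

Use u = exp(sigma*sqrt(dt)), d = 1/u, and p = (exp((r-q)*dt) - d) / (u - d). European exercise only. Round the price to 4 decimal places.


Answer: Price = V(0,0) = 1.3757

Derivation:
dt = T/N = 0.666667
u = exp(sigma*sqrt(dt)) = 1.111983; d = 1/u = 0.899295
p = (exp((r-q)*dt) - d) / (u - d) = 0.623142
Discount per step: exp(-r*dt) = 0.969152
Stock lattice S(k, i) with i counting down-moves:
  k=0: S(0,0) = 27.9200
  k=1: S(1,0) = 31.0466; S(1,1) = 25.1083
  k=2: S(2,0) = 34.5232; S(2,1) = 27.9200; S(2,2) = 22.5798
  k=3: S(3,0) = 38.3892; S(3,1) = 31.0466; S(3,2) = 25.1083; S(3,3) = 20.3059
Terminal payoffs V(N, i) = max(K - S_T, 0):
  V(3,0) = 0.000000; V(3,1) = 0.000000; V(3,2) = 3.931694; V(3,3) = 8.734138
Backward induction: V(k, i) = exp(-r*dt) * [p * V(k+1, i) + (1-p) * V(k+1, i+1)].
  V(2,0) = exp(-r*dt) * [p*0.000000 + (1-p)*0.000000] = 0.000000
  V(2,1) = exp(-r*dt) * [p*0.000000 + (1-p)*3.931694] = 1.435985
  V(2,2) = exp(-r*dt) * [p*3.931694 + (1-p)*8.734138] = 5.564422
  V(1,0) = exp(-r*dt) * [p*0.000000 + (1-p)*1.435985] = 0.524469
  V(1,1) = exp(-r*dt) * [p*1.435985 + (1-p)*5.564422] = 2.899530
  V(0,0) = exp(-r*dt) * [p*0.524469 + (1-p)*2.899530] = 1.375742


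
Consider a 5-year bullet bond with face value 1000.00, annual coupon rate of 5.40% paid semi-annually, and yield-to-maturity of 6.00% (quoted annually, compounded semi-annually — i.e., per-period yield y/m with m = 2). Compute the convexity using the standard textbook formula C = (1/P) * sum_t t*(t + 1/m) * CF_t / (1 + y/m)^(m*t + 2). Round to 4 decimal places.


Coupon per period c = face * coupon_rate / m = 27.000000
Periods per year m = 2; per-period yield y/m = 0.030000
Number of cashflows N = 10
Cashflows (t years, CF_t, discount factor 1/(1+y/m)^(m*t), PV):
  t = 0.5000: CF_t = 27.000000, DF = 0.970874, PV = 26.213592
  t = 1.0000: CF_t = 27.000000, DF = 0.942596, PV = 25.450090
  t = 1.5000: CF_t = 27.000000, DF = 0.915142, PV = 24.708825
  t = 2.0000: CF_t = 27.000000, DF = 0.888487, PV = 23.989150
  t = 2.5000: CF_t = 27.000000, DF = 0.862609, PV = 23.290437
  t = 3.0000: CF_t = 27.000000, DF = 0.837484, PV = 22.612075
  t = 3.5000: CF_t = 27.000000, DF = 0.813092, PV = 21.953471
  t = 4.0000: CF_t = 27.000000, DF = 0.789409, PV = 21.314049
  t = 4.5000: CF_t = 27.000000, DF = 0.766417, PV = 20.693252
  t = 5.0000: CF_t = 1027.000000, DF = 0.744094, PV = 764.184451
Price P = sum_t PV_t = 974.409391
Convexity numerator sum_t t*(t + 1/m) * CF_t / (1+y/m)^(m*t + 2):
  t = 0.5000: term = 12.354412
  t = 1.0000: term = 35.983725
  t = 1.5000: term = 69.871312
  t = 2.0000: term = 113.060375
  t = 2.5000: term = 164.651031
  t = 3.0000: term = 223.797518
  t = 3.5000: term = 289.705525
  t = 4.0000: term = 361.629643
  t = 4.5000: term = 438.870926
  t = 5.0000: term = 19808.721266
Convexity = (1/P) * sum = 21518.645732 / 974.409391 = 22.083783

Answer: Convexity = 22.0838


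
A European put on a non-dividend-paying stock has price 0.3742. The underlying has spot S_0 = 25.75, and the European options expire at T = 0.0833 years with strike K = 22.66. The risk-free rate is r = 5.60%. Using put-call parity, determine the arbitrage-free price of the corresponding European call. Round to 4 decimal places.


Answer: Call price = 3.5697

Derivation:
Put-call parity: C - P = S_0 * exp(-qT) - K * exp(-rT).
S_0 * exp(-qT) = 25.7500 * 1.00000000 = 25.75000000
K * exp(-rT) = 22.6600 * 0.99534606 = 22.55454179
C = P + S*exp(-qT) - K*exp(-rT)
C = 0.3742 + 25.75000000 - 22.55454179 = 3.5697


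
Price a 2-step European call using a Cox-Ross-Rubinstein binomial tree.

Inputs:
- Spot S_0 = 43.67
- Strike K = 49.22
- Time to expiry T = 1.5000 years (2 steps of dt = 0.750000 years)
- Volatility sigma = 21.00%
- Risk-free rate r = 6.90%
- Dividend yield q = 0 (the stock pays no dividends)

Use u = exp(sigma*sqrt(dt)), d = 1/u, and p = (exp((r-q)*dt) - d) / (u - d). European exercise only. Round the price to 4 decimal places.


dt = T/N = 0.750000
u = exp(sigma*sqrt(dt)) = 1.199453; d = 1/u = 0.833714
p = (exp((r-q)*dt) - d) / (u - d) = 0.599878
Discount per step: exp(-r*dt) = 0.949566
Stock lattice S(k, i) with i counting down-moves:
  k=0: S(0,0) = 43.6700
  k=1: S(1,0) = 52.3801; S(1,1) = 36.4083
  k=2: S(2,0) = 62.8274; S(2,1) = 43.6700; S(2,2) = 30.3541
Terminal payoffs V(N, i) = max(S_T - K, 0):
  V(2,0) = 13.607447; V(2,1) = 0.000000; V(2,2) = 0.000000
Backward induction: V(k, i) = exp(-r*dt) * [p * V(k+1, i) + (1-p) * V(k+1, i+1)].
  V(1,0) = exp(-r*dt) * [p*13.607447 + (1-p)*0.000000] = 7.751128
  V(1,1) = exp(-r*dt) * [p*0.000000 + (1-p)*0.000000] = 0.000000
  V(0,0) = exp(-r*dt) * [p*7.751128 + (1-p)*0.000000] = 4.415228

Answer: Price = V(0,0) = 4.4152


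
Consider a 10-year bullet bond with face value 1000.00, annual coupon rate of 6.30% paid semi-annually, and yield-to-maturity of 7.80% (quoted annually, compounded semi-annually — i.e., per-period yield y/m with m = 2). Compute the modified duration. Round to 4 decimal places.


Coupon per period c = face * coupon_rate / m = 31.500000
Periods per year m = 2; per-period yield y/m = 0.039000
Number of cashflows N = 20
Cashflows (t years, CF_t, discount factor 1/(1+y/m)^(m*t), PV):
  t = 0.5000: CF_t = 31.500000, DF = 0.962464, PV = 30.317613
  t = 1.0000: CF_t = 31.500000, DF = 0.926337, PV = 29.179608
  t = 1.5000: CF_t = 31.500000, DF = 0.891566, PV = 28.084320
  t = 2.0000: CF_t = 31.500000, DF = 0.858100, PV = 27.030144
  t = 2.5000: CF_t = 31.500000, DF = 0.825890, PV = 26.015538
  t = 3.0000: CF_t = 31.500000, DF = 0.794889, PV = 25.039017
  t = 3.5000: CF_t = 31.500000, DF = 0.765052, PV = 24.099150
  t = 4.0000: CF_t = 31.500000, DF = 0.736335, PV = 23.194562
  t = 4.5000: CF_t = 31.500000, DF = 0.708696, PV = 22.323929
  t = 5.0000: CF_t = 31.500000, DF = 0.682094, PV = 21.485976
  t = 5.5000: CF_t = 31.500000, DF = 0.656491, PV = 20.679476
  t = 6.0000: CF_t = 31.500000, DF = 0.631849, PV = 19.903249
  t = 6.5000: CF_t = 31.500000, DF = 0.608132, PV = 19.156159
  t = 7.0000: CF_t = 31.500000, DF = 0.585305, PV = 18.437112
  t = 7.5000: CF_t = 31.500000, DF = 0.563335, PV = 17.745055
  t = 8.0000: CF_t = 31.500000, DF = 0.542190, PV = 17.078975
  t = 8.5000: CF_t = 31.500000, DF = 0.521838, PV = 16.437897
  t = 9.0000: CF_t = 31.500000, DF = 0.502250, PV = 15.820882
  t = 9.5000: CF_t = 31.500000, DF = 0.483398, PV = 15.227028
  t = 10.0000: CF_t = 1031.500000, DF = 0.465253, PV = 479.908322
Price P = sum_t PV_t = 897.164011
First compute Macaulay numerator sum_t t * PV_t:
  t * PV_t at t = 0.5000: 15.158807
  t * PV_t at t = 1.0000: 29.179608
  t * PV_t at t = 1.5000: 42.126480
  t * PV_t at t = 2.0000: 54.060289
  t * PV_t at t = 2.5000: 65.038846
  t * PV_t at t = 3.0000: 75.117050
  t * PV_t at t = 3.5000: 84.347024
  t * PV_t at t = 4.0000: 92.778247
  t * PV_t at t = 4.5000: 100.457679
  t * PV_t at t = 5.0000: 107.429878
  t * PV_t at t = 5.5000: 113.737118
  t * PV_t at t = 6.0000: 119.419496
  t * PV_t at t = 6.5000: 124.515034
  t * PV_t at t = 7.0000: 129.059782
  t * PV_t at t = 7.5000: 133.087910
  t * PV_t at t = 8.0000: 136.631797
  t * PV_t at t = 8.5000: 139.722121
  t * PV_t at t = 9.0000: 142.387940
  t * PV_t at t = 9.5000: 144.656767
  t * PV_t at t = 10.0000: 4799.083222
Macaulay duration D = 6647.995095 / 897.164011 = 7.410011
Modified duration = D / (1 + y/m) = 7.410011 / (1 + 0.039000) = 7.131868

Answer: Modified duration = 7.1319


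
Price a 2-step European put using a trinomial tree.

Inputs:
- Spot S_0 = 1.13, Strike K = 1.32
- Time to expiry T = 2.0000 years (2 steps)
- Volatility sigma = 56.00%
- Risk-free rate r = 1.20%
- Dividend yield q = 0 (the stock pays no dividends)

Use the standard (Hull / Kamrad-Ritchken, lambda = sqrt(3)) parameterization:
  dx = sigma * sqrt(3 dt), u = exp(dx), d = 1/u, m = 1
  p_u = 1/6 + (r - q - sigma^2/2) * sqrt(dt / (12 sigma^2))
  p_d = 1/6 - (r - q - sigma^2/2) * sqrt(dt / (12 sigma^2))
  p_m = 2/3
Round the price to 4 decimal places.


dt = T/N = 1.000000; dx = sigma*sqrt(3*dt) = 0.969948
u = exp(dx) = 2.637808; d = 1/u = 0.379103
p_u = 0.092024, p_m = 0.666667, p_d = 0.241310
Discount per step: exp(-r*dt) = 0.988072
Stock lattice S(k, j) with j the centered position index:
  k=0: S(0,+0) = 1.1300
  k=1: S(1,-1) = 0.4284; S(1,+0) = 1.1300; S(1,+1) = 2.9807
  k=2: S(2,-2) = 0.1624; S(2,-1) = 0.4284; S(2,+0) = 1.1300; S(2,+1) = 2.9807; S(2,+2) = 7.8626
Terminal payoffs V(N, j) = max(K - S_T, 0):
  V(2,-2) = 1.157598; V(2,-1) = 0.891614; V(2,+0) = 0.190000; V(2,+1) = 0.000000; V(2,+2) = 0.000000
Backward induction: V(k, j) = exp(-r*dt) * [p_u * V(k+1, j+1) + p_m * V(k+1, j) + p_d * V(k+1, j-1)]
  V(1,-1) = exp(-r*dt) * [p_u*0.190000 + p_m*0.891614 + p_d*1.157598] = 0.880603
  V(1,+0) = exp(-r*dt) * [p_u*0.000000 + p_m*0.190000 + p_d*0.891614] = 0.337745
  V(1,+1) = exp(-r*dt) * [p_u*0.000000 + p_m*0.000000 + p_d*0.190000] = 0.045302
  V(0,+0) = exp(-r*dt) * [p_u*0.045302 + p_m*0.337745 + p_d*0.880603] = 0.436560

Answer: Price = V(0,0) = 0.4366


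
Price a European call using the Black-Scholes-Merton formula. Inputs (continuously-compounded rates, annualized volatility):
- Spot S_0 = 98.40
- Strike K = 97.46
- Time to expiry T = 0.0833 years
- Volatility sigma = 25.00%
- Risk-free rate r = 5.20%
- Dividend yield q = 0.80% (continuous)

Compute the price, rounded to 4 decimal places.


Answer: Price = 3.5065

Derivation:
d1 = (ln(S/K) + (r - q + 0.5*sigma^2) * T) / (sigma * sqrt(T)) = 0.21990486
d2 = d1 - sigma * sqrt(T) = 0.14775051
exp(-rT) = 0.99567777; exp(-qT) = 0.99933382
C = S_0 * exp(-qT) * N(d1) - K * exp(-rT) * N(d2)
N(d1) = 0.58702737; N(d2) = 0.55873017
C = 98.4000 * 0.99933382 * 0.58702737 - 97.4600 * 0.99567777 * 0.55873017 = 3.5065


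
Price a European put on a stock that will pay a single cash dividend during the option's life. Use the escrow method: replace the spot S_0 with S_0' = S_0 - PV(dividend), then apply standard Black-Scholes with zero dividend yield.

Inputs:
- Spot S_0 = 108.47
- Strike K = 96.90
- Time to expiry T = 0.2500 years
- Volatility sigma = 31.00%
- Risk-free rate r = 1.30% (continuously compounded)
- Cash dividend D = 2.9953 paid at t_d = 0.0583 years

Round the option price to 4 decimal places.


PV(D) = D * exp(-r * t_d) = 2.9953 * 0.99924239 = 2.99303072
S_0' = S_0 - PV(D) = 108.4700 - 2.99303072 = 105.47696928
d1 = (ln(S_0'/K) + (r + sigma^2/2)*T) / (sigma*sqrt(T)) = 0.64564909
d2 = d1 - sigma*sqrt(T) = 0.49064909
exp(-rT) = 0.99675528
N(-d1) = 0.25925332; N(-d2) = 0.31183733
P = K * exp(-rT) * N(-d2) - S_0' * N(-d1) = 96.9000 * 0.99675528 * 0.31183733 - 105.47696928 * 0.25925332 = 2.7737

Answer: Price = 2.7737


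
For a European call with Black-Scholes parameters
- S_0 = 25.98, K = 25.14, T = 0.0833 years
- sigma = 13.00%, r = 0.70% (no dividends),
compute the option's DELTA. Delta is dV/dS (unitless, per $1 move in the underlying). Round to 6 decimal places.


Answer: Delta = 0.818662

Derivation:
d1 = 0.9102759947; d2 = 0.8727557335
phi(d1) = 0.2636218138; exp(-qT) = 1.0000000000; exp(-rT) = 0.9994170700
N(d1) = 0.8186615125
Delta = exp(-qT) * N(d1) = 1.0000000000 * 0.8186615125 = 0.818662


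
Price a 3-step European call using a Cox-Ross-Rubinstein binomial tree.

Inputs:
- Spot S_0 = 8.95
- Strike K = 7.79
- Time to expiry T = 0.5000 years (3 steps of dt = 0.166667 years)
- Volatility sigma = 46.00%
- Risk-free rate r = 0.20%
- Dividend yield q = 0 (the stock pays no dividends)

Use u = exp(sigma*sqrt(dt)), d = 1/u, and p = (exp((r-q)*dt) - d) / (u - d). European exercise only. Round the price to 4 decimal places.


dt = T/N = 0.166667
u = exp(sigma*sqrt(dt)) = 1.206585; d = 1/u = 0.828785
p = (exp((r-q)*dt) - d) / (u - d) = 0.454071
Discount per step: exp(-r*dt) = 0.999667
Stock lattice S(k, i) with i counting down-moves:
  k=0: S(0,0) = 8.9500
  k=1: S(1,0) = 10.7989; S(1,1) = 7.4176
  k=2: S(2,0) = 13.0298; S(2,1) = 8.9500; S(2,2) = 6.1476
  k=3: S(3,0) = 15.7216; S(3,1) = 10.7989; S(3,2) = 7.4176; S(3,3) = 5.0951
Terminal payoffs V(N, i) = max(S_T - K, 0):
  V(3,0) = 7.931610; V(3,1) = 3.008937; V(3,2) = 0.000000; V(3,3) = 0.000000
Backward induction: V(k, i) = exp(-r*dt) * [p * V(k+1, i) + (1-p) * V(k+1, i+1)].
  V(2,0) = exp(-r*dt) * [p*7.931610 + (1-p)*3.008937] = 5.242434
  V(2,1) = exp(-r*dt) * [p*3.008937 + (1-p)*0.000000] = 1.365817
  V(2,2) = exp(-r*dt) * [p*0.000000 + (1-p)*0.000000] = 0.000000
  V(1,0) = exp(-r*dt) * [p*5.242434 + (1-p)*1.365817] = 3.125036
  V(1,1) = exp(-r*dt) * [p*1.365817 + (1-p)*0.000000] = 0.619972
  V(0,0) = exp(-r*dt) * [p*3.125036 + (1-p)*0.619972] = 1.756864

Answer: Price = V(0,0) = 1.7569


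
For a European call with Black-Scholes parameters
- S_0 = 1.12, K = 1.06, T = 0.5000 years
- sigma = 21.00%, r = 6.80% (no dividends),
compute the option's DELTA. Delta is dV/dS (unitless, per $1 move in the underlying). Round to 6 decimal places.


d1 = 0.6740059489; d2 = 0.5255135249
phi(d1) = 0.3178802489; exp(-qT) = 1.0000000000; exp(-rT) = 0.9665715046
N(d1) = 0.7498462342
Delta = exp(-qT) * N(d1) = 1.0000000000 * 0.7498462342 = 0.749846

Answer: Delta = 0.749846


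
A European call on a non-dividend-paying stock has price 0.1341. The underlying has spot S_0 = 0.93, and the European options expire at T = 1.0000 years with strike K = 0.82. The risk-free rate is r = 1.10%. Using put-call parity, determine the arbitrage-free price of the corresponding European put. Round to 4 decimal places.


Put-call parity: C - P = S_0 * exp(-qT) - K * exp(-rT).
S_0 * exp(-qT) = 0.9300 * 1.00000000 = 0.93000000
K * exp(-rT) = 0.8200 * 0.98906028 = 0.81102943
P = C - S*exp(-qT) + K*exp(-rT)
P = 0.1341 - 0.93000000 + 0.81102943 = 0.0151

Answer: Put price = 0.0151


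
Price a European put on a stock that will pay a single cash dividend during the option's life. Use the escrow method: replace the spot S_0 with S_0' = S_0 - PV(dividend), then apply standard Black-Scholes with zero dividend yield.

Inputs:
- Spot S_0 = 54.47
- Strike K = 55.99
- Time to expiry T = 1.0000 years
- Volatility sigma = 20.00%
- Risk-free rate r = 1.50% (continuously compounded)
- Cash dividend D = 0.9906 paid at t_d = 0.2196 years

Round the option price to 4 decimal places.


PV(D) = D * exp(-r * t_d) = 0.9906 * 0.99671142 = 0.98734233
S_0' = S_0 - PV(D) = 54.4700 - 0.98734233 = 53.48265767
d1 = (ln(S_0'/K) + (r + sigma^2/2)*T) / (sigma*sqrt(T)) = -0.05407829
d2 = d1 - sigma*sqrt(T) = -0.25407829
exp(-rT) = 0.98511194
N(-d1) = 0.52156360; N(-d2) = 0.60028246
P = K * exp(-rT) * N(-d2) - S_0' * N(-d1) = 55.9900 * 0.98511194 * 0.60028246 - 53.48265767 * 0.52156360 = 5.2148

Answer: Price = 5.2148


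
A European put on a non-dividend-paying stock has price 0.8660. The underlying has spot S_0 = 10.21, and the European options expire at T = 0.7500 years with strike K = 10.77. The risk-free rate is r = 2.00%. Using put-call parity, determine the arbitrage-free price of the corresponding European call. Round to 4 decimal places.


Answer: Call price = 0.4663

Derivation:
Put-call parity: C - P = S_0 * exp(-qT) - K * exp(-rT).
S_0 * exp(-qT) = 10.2100 * 1.00000000 = 10.21000000
K * exp(-rT) = 10.7700 * 0.98511194 = 10.60965559
C = P + S*exp(-qT) - K*exp(-rT)
C = 0.8660 + 10.21000000 - 10.60965559 = 0.4663


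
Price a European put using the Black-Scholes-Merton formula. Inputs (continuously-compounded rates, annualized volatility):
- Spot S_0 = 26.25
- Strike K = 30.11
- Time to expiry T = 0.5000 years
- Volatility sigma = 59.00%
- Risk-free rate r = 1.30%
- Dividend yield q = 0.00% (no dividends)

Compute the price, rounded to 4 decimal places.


Answer: Price = 6.6949

Derivation:
d1 = (ln(S/K) + (r - q + 0.5*sigma^2) * T) / (sigma * sqrt(T)) = -0.10466703
d2 = d1 - sigma * sqrt(T) = -0.52186003
exp(-rT) = 0.99352108; exp(-qT) = 1.00000000
P = K * exp(-rT) * N(-d2) - S_0 * exp(-qT) * N(-d1)
N(-d1) = 0.54167999; N(-d2) = 0.69911611
P = 30.1100 * 0.99352108 * 0.69911611 - 26.2500 * 1.00000000 * 0.54167999 = 6.6949


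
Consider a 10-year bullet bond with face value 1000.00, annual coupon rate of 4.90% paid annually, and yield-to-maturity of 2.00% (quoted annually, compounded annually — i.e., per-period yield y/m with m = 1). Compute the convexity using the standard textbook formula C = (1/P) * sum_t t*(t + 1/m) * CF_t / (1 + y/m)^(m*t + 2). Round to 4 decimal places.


Coupon per period c = face * coupon_rate / m = 49.000000
Periods per year m = 1; per-period yield y/m = 0.020000
Number of cashflows N = 10
Cashflows (t years, CF_t, discount factor 1/(1+y/m)^(m*t), PV):
  t = 1.0000: CF_t = 49.000000, DF = 0.980392, PV = 48.039216
  t = 2.0000: CF_t = 49.000000, DF = 0.961169, PV = 47.097270
  t = 3.0000: CF_t = 49.000000, DF = 0.942322, PV = 46.173794
  t = 4.0000: CF_t = 49.000000, DF = 0.923845, PV = 45.268426
  t = 5.0000: CF_t = 49.000000, DF = 0.905731, PV = 44.380810
  t = 6.0000: CF_t = 49.000000, DF = 0.887971, PV = 43.510598
  t = 7.0000: CF_t = 49.000000, DF = 0.870560, PV = 42.657449
  t = 8.0000: CF_t = 49.000000, DF = 0.853490, PV = 41.821028
  t = 9.0000: CF_t = 49.000000, DF = 0.836755, PV = 41.001008
  t = 10.0000: CF_t = 1049.000000, DF = 0.820348, PV = 860.545367
Price P = sum_t PV_t = 1260.494965
Convexity numerator sum_t t*(t + 1/m) * CF_t / (1+y/m)^(m*t + 2):
  t = 1.0000: term = 92.347589
  t = 2.0000: term = 271.610555
  t = 3.0000: term = 532.569716
  t = 4.0000: term = 870.211955
  t = 5.0000: term = 1279.723463
  t = 6.0000: term = 1756.483184
  t = 7.0000: term = 2296.056450
  t = 8.0000: term = 2894.188802
  t = 9.0000: term = 3546.800002
  t = 10.0000: term = 90984.227530
Convexity = (1/P) * sum = 104524.219246 / 1260.494965 = 82.923155

Answer: Convexity = 82.9232


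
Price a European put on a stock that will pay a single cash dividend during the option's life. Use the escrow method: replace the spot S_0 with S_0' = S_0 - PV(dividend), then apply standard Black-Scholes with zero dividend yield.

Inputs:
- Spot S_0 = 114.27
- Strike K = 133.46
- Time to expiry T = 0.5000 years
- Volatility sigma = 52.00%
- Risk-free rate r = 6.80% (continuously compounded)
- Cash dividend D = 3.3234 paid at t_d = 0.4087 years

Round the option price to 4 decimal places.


Answer: Price = 27.9033

Derivation:
PV(D) = D * exp(-r * t_d) = 3.3234 * 0.97259103 = 3.23230904
S_0' = S_0 - PV(D) = 114.2700 - 3.23230904 = 111.03769096
d1 = (ln(S_0'/K) + (r + sigma^2/2)*T) / (sigma*sqrt(T)) = -0.22391381
d2 = d1 - sigma*sqrt(T) = -0.59160933
exp(-rT) = 0.96657150
N(-d1) = 0.58858781; N(-d2) = 0.72294389
P = K * exp(-rT) * N(-d2) - S_0' * N(-d1) = 133.4600 * 0.96657150 * 0.72294389 - 111.03769096 * 0.58858781 = 27.9033


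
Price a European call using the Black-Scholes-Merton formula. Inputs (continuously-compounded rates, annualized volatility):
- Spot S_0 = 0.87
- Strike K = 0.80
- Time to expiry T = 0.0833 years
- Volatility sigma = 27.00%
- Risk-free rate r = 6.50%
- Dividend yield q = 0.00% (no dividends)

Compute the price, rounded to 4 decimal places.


Answer: Price = 0.0784

Derivation:
d1 = (ln(S/K) + (r - q + 0.5*sigma^2) * T) / (sigma * sqrt(T)) = 1.18486056
d2 = d1 - sigma * sqrt(T) = 1.10693386
exp(-rT) = 0.99460013; exp(-qT) = 1.00000000
C = S_0 * exp(-qT) * N(d1) - K * exp(-rT) * N(d2)
N(d1) = 0.88196371; N(d2) = 0.86583874
C = 0.8700 * 1.00000000 * 0.88196371 - 0.8000 * 0.99460013 * 0.86583874 = 0.0784


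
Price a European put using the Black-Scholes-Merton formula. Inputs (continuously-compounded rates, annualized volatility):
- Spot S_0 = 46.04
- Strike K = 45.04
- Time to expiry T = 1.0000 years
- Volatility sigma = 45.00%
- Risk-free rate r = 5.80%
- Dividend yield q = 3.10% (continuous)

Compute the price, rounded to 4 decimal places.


Answer: Price = 6.7348

Derivation:
d1 = (ln(S/K) + (r - q + 0.5*sigma^2) * T) / (sigma * sqrt(T)) = 0.33379911
d2 = d1 - sigma * sqrt(T) = -0.11620089
exp(-rT) = 0.94364995; exp(-qT) = 0.96947557
P = K * exp(-rT) * N(-d2) - S_0 * exp(-qT) * N(-d1)
N(-d1) = 0.36926558; N(-d2) = 0.54625333
P = 45.0400 * 0.94364995 * 0.54625333 - 46.0400 * 0.96947557 * 0.36926558 = 6.7348


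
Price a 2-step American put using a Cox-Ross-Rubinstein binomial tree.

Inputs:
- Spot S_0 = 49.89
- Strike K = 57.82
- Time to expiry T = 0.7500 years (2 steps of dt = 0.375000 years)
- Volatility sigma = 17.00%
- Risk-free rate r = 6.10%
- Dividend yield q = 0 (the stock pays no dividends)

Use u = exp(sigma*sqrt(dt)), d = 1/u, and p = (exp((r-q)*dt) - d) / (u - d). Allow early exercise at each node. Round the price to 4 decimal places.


dt = T/N = 0.375000
u = exp(sigma*sqrt(dt)) = 1.109715; d = 1/u = 0.901132
p = (exp((r-q)*dt) - d) / (u - d) = 0.584930
Discount per step: exp(-r*dt) = 0.977385
Stock lattice S(k, i) with i counting down-moves:
  k=0: S(0,0) = 49.8900
  k=1: S(1,0) = 55.3637; S(1,1) = 44.9575
  k=2: S(2,0) = 61.4379; S(2,1) = 49.8900; S(2,2) = 40.5126
Terminal payoffs V(N, i) = max(K - S_T, 0):
  V(2,0) = 0.000000; V(2,1) = 7.930000; V(2,2) = 17.307363
Backward induction: V(k, i) = exp(-r*dt) * [p * V(k+1, i) + (1-p) * V(k+1, i+1)]; then take max(V_cont, immediate exercise) for American.
  V(1,0) = exp(-r*dt) * [p*0.000000 + (1-p)*7.930000] = 3.217065; exercise = 2.456314; V(1,0) = max -> 3.217065
  V(1,1) = exp(-r*dt) * [p*7.930000 + (1-p)*17.307363] = 11.554895; exercise = 12.862515; V(1,1) = max -> 12.862515
  V(0,0) = exp(-r*dt) * [p*3.217065 + (1-p)*12.862515] = 7.057303; exercise = 7.930000; V(0,0) = max -> 7.930000

Answer: Price = V(0,0) = 7.9300


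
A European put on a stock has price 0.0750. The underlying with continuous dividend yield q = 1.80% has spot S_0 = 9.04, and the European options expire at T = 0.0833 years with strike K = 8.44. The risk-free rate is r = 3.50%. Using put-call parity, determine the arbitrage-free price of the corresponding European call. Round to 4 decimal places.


Put-call parity: C - P = S_0 * exp(-qT) - K * exp(-rT).
S_0 * exp(-qT) = 9.0400 * 0.99850172 = 9.02645558
K * exp(-rT) = 8.4400 * 0.99708875 = 8.41542902
C = P + S*exp(-qT) - K*exp(-rT)
C = 0.0750 + 9.02645558 - 8.41542902 = 0.6860

Answer: Call price = 0.6860
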